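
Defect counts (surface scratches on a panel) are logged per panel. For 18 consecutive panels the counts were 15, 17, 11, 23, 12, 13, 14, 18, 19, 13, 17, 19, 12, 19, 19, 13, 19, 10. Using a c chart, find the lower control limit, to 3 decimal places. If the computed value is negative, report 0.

3.827

c̄ = (15 + 17 + 11 + 23 + 12 + 13 + 14 + 18 + 19 + 13 + 17 + 19 + 12 + 19 + 19 + 13 + 19 + 10) / 18 = 283 / 18 = 15.7222
LCL = c̄ − 3√c̄ = 15.7222 − 3 × 3.9651 = 3.8268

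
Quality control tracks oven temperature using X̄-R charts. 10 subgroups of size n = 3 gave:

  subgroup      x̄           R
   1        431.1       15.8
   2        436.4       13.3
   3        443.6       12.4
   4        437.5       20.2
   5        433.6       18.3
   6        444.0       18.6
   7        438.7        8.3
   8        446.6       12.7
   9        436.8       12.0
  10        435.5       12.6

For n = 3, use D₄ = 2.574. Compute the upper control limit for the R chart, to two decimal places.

37.12

R̄ = (15.8 + 13.3 + 12.4 + 20.2 + 18.3 + 18.6 + 8.3 + 12.7 + 12.0 + 12.6) / 10 = 144.2000 / 10 = 14.4200
UCL_R = D₄·R̄ = 2.574 × 14.4200 = 37.1171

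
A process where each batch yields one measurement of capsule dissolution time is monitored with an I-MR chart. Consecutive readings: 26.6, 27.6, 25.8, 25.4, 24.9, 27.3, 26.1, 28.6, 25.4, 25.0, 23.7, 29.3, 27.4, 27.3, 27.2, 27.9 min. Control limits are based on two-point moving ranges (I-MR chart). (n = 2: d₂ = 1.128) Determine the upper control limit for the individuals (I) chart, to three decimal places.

X̄ = (26.6 + 27.6 + 25.8 + 25.4 + 24.9 + 27.3 + 26.1 + 28.6 + 25.4 + 25.0 + 23.7 + 29.3 + 27.4 + 27.3 + 27.2 + 27.9) / 16 = 26.5938
Moving ranges: 1.0, 1.8, 0.4, 0.5, 2.4, 1.2, 2.5, 3.2, 0.4, 1.3, 5.6, 1.9, 0.1, 0.1, 0.7; M̄R̄ = 23.1000 / 15 = 1.5400
UCL = X̄ + 3·M̄R̄/d₂ = 26.5938 + 3 × 1.5400 / 1.128 = 30.6895

30.689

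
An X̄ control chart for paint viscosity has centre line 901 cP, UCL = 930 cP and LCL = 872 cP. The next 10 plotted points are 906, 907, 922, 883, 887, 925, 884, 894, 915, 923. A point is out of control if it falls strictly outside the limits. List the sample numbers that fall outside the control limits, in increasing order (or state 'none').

All 10 points lie within [872, 930].

none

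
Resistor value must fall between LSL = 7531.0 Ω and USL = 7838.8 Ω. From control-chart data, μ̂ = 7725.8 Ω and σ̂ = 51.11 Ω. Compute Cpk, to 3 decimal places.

0.737

Cpu = (USL − μ̂) / (3σ̂) = (7838.8 − 7725.8) / (3 × 51.11) = 0.7370; Cpl = (μ̂ − LSL) / (3σ̂) = (7725.8 − 7531.0) / (3 × 51.11) = 1.2705; Cpk = min(Cpu, Cpl) = 0.7370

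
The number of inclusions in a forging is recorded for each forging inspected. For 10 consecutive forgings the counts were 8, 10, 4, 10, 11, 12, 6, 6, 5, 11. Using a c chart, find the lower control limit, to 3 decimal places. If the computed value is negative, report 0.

c̄ = (8 + 10 + 4 + 10 + 11 + 12 + 6 + 6 + 5 + 11) / 10 = 83 / 10 = 8.3000
LCL = c̄ − 3√c̄ = 8.3000 − 3 × 2.8810 = -0.3429 → 0 (cannot be negative)

0.000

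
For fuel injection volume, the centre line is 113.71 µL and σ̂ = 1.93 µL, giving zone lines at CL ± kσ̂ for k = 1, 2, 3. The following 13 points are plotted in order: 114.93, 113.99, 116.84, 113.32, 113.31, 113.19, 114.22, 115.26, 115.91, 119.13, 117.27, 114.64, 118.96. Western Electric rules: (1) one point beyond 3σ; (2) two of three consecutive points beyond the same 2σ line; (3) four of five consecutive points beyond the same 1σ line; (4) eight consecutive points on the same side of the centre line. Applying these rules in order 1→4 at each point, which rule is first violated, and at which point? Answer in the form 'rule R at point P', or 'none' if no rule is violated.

Zone of each point (C = within 1σ̂, B = 1σ̂–2σ̂, A = 2σ̂–3σ̂, * = beyond 3σ̂; sign = side of CL): 1:+C, 2:+C, 3:+B, 4:-C, 5:-C, 6:-C, 7:+C, 8:+C, 9:+B, 10:+A, 11:+B, 12:+C, 13:+A
Rule 3 (four of five consecutive points beyond the same 1σ limit) is satisfied at point 13.

rule 3 at point 13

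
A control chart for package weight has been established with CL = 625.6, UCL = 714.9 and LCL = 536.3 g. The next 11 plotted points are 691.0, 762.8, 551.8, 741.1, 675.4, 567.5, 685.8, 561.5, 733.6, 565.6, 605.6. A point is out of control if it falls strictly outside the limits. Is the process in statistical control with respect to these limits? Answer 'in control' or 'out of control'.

Compare each point to [536.3, 714.9]: sample 2 = 762.8 > UCL; sample 4 = 741.1 > UCL; sample 9 = 733.6 > UCL.

out of control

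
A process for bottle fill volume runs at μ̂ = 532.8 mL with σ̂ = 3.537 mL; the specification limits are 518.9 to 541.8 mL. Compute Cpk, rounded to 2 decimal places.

Cpu = (USL − μ̂) / (3σ̂) = (541.8 − 532.8) / (3 × 3.537) = 0.8482; Cpl = (μ̂ − LSL) / (3σ̂) = (532.8 − 518.9) / (3 × 3.537) = 1.3100; Cpk = min(Cpu, Cpl) = 0.8482

0.85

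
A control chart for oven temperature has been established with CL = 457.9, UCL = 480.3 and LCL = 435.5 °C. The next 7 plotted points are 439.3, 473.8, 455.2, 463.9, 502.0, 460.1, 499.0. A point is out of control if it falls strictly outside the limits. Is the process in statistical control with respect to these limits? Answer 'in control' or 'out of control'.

out of control

Compare each point to [435.5, 480.3]: sample 5 = 502.0 > UCL; sample 7 = 499.0 > UCL.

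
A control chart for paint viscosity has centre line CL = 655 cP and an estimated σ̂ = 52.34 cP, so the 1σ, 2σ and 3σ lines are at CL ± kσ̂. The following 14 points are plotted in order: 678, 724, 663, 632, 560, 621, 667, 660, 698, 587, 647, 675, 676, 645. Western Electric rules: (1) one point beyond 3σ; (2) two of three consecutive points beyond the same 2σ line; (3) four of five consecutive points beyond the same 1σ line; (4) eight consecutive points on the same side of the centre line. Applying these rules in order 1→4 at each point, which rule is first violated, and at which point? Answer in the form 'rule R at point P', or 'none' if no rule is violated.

none

Zone of each point (C = within 1σ̂, B = 1σ̂–2σ̂, A = 2σ̂–3σ̂, * = beyond 3σ̂; sign = side of CL): 1:+C, 2:+B, 3:+C, 4:-C, 5:-B, 6:-C, 7:+C, 8:+C, 9:+C, 10:-B, 11:-C, 12:+C, 13:+C, 14:-C
No rule fires across all 14 points.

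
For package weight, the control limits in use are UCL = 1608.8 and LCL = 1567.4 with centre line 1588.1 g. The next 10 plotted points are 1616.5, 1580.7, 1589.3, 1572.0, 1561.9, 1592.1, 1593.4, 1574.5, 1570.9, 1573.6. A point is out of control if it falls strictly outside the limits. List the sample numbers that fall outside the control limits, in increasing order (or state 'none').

1, 5

Compare each point to [1567.4, 1608.8]: sample 1 = 1616.5 > UCL; sample 5 = 1561.9 < LCL.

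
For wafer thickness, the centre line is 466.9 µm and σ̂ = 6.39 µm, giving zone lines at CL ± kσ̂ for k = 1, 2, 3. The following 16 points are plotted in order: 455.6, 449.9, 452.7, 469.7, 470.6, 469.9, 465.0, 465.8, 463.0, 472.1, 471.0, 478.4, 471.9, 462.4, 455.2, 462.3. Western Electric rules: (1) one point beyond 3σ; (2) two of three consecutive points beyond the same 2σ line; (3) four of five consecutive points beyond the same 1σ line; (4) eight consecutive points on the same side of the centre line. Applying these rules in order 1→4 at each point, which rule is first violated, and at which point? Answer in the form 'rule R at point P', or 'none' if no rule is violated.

rule 2 at point 3

Zone of each point (C = within 1σ̂, B = 1σ̂–2σ̂, A = 2σ̂–3σ̂, * = beyond 3σ̂; sign = side of CL): 1:-B, 2:-A, 3:-A, 4:+C, 5:+C, 6:+C, 7:-C, 8:-C, 9:-C, 10:+C, 11:+C, 12:+B, 13:+C, 14:-C, 15:-B, 16:-C
Rule 2 (two of three consecutive points beyond the same 2σ limit) is satisfied at point 3.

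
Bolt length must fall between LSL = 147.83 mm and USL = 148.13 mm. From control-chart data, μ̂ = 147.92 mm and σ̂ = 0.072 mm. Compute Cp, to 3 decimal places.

Cp = (USL − LSL) / (6σ̂) = (148.13 − 147.83) / (6 × 0.072) = 0.3000 / 0.4320 = 0.6944

0.694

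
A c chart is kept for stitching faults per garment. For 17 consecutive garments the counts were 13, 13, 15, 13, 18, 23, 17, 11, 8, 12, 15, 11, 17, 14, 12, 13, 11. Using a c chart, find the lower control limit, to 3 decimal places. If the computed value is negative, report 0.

2.705

c̄ = (13 + 13 + 15 + 13 + 18 + 23 + 17 + 11 + 8 + 12 + 15 + 11 + 17 + 14 + 12 + 13 + 11) / 17 = 236 / 17 = 13.8824
LCL = c̄ − 3√c̄ = 13.8824 − 3 × 3.7259 = 2.7046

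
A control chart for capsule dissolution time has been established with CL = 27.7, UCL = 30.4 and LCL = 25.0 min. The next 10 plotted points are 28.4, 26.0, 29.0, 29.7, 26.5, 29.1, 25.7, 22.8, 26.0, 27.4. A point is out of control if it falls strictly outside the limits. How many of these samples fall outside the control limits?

1

Compare each point to [25.0, 30.4]: sample 8 = 22.8 < LCL.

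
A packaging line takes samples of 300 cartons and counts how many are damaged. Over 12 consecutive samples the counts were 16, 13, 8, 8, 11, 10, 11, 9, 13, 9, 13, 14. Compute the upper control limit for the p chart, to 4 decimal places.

p̄ = Σdᵢ / (k·n) = 135 / (12 × 300) = 0.03750
UCL = p̄ + 3·√(p̄(1−p̄)/n) = 0.03750 + 3 × √(0.03750×0.96250/300) = 0.03750 + 3 × 0.01097 = 0.07041

0.0704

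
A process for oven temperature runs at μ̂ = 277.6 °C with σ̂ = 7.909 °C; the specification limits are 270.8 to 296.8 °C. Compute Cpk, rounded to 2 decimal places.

Cpu = (USL − μ̂) / (3σ̂) = (296.8 − 277.6) / (3 × 7.909) = 0.8092; Cpl = (μ̂ − LSL) / (3σ̂) = (277.6 − 270.8) / (3 × 7.909) = 0.2866; Cpk = min(Cpu, Cpl) = 0.2866

0.29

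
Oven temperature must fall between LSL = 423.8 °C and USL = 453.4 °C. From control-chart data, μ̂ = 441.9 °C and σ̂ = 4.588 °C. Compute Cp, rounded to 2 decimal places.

Cp = (USL − LSL) / (6σ̂) = (453.4 − 423.8) / (6 × 4.588) = 29.6000 / 27.5280 = 1.0753

1.08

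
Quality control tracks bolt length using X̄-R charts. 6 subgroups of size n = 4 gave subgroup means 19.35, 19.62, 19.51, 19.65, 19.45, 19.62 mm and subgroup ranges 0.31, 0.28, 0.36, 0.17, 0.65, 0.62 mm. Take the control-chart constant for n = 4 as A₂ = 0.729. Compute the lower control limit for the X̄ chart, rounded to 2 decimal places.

X̄̄ = (19.35 + 19.62 + 19.51 + 19.65 + 19.45 + 19.62) / 6 = 117.2000 / 6 = 19.5333
R̄ = (0.31 + 0.28 + 0.36 + 0.17 + 0.65 + 0.62) / 6 = 2.3900 / 6 = 0.3983
LCL = X̄̄ − A₂·R̄ = 19.5333 − 0.729 × 0.3983 = 19.2429

19.24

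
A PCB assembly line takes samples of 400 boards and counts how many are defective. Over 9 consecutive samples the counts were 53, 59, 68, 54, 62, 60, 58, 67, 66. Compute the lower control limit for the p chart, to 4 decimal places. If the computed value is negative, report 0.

0.0981

p̄ = Σdᵢ / (k·n) = 547 / (9 × 400) = 0.15194
LCL = p̄ − 3·√(p̄(1−p̄)/n) = 0.15194 − 3 × 0.01795 = 0.09810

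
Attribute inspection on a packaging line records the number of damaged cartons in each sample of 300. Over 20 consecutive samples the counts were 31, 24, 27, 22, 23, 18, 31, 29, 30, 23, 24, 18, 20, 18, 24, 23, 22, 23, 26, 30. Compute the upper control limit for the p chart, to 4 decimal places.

p̄ = Σdᵢ / (k·n) = 486 / (20 × 300) = 0.08100
UCL = p̄ + 3·√(p̄(1−p̄)/n) = 0.08100 + 3 × √(0.08100×0.91900/300) = 0.08100 + 3 × 0.01575 = 0.12826

0.1283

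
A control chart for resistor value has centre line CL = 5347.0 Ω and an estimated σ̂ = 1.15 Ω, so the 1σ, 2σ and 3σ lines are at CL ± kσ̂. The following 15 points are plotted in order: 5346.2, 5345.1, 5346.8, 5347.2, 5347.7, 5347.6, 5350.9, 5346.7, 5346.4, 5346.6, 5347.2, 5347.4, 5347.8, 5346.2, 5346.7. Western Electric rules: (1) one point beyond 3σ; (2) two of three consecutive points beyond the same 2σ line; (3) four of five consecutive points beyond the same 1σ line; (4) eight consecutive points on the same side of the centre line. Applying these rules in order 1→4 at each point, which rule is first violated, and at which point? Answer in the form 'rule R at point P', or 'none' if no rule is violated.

Zone of each point (C = within 1σ̂, B = 1σ̂–2σ̂, A = 2σ̂–3σ̂, * = beyond 3σ̂; sign = side of CL): 1:-C, 2:-B, 3:-C, 4:+C, 5:+C, 6:+C, 7:+*, 8:-C, 9:-C, 10:-C, 11:+C, 12:+C, 13:+C, 14:-C, 15:-C
Rule 1 (one point beyond the 3σ limits) is satisfied at point 7.

rule 1 at point 7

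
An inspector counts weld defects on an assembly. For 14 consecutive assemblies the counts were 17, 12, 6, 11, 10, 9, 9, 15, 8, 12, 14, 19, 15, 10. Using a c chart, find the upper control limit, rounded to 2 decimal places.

22.29

c̄ = (17 + 12 + 6 + 11 + 10 + 9 + 9 + 15 + 8 + 12 + 14 + 19 + 15 + 10) / 14 = 167 / 14 = 11.9286
UCL = c̄ + 3√c̄ = 11.9286 + 3 × √11.9286 = 11.9286 + 3 × 3.4538 = 22.2899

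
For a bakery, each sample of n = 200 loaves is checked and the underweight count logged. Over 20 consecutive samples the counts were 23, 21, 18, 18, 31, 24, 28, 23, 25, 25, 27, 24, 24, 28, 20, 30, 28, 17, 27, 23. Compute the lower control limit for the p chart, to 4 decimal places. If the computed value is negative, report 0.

p̄ = Σdᵢ / (k·n) = 484 / (20 × 200) = 0.12100
LCL = p̄ − 3·√(p̄(1−p̄)/n) = 0.12100 − 3 × 0.02306 = 0.05182

0.0518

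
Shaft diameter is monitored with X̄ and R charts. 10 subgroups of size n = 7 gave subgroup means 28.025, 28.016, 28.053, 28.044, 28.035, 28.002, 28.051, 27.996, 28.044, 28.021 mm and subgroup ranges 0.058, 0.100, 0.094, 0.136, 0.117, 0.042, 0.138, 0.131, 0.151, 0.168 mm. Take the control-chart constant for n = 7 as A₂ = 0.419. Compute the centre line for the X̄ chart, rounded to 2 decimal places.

28.03

X̄̄ = (28.025 + 28.016 + 28.053 + 28.044 + 28.035 + 28.002 + 28.051 + 27.996 + 28.044 + 28.021) / 10 = 280.2870 / 10 = 28.0287
CL = X̄̄ = 28.0287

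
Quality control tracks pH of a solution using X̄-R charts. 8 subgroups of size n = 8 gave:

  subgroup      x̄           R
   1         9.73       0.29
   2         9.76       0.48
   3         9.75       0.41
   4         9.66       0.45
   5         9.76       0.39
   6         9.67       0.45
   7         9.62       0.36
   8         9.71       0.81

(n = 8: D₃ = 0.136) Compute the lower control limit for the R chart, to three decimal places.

0.062

R̄ = (0.29 + 0.48 + 0.41 + 0.45 + 0.39 + 0.45 + 0.36 + 0.81) / 8 = 3.6400 / 8 = 0.4550
LCL_R = D₃·R̄ = 0.136 × 0.4550 = 0.0619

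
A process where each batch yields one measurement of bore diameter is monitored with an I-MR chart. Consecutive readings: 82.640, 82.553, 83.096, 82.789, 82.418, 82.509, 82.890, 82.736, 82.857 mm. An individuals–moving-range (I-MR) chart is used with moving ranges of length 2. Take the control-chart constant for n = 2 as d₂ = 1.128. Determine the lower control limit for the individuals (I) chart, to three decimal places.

X̄ = (82.640 + 82.553 + 83.096 + 82.789 + 82.418 + 82.509 + 82.890 + 82.736 + 82.857) / 9 = 82.7209
Moving ranges: 0.087, 0.543, 0.307, 0.371, 0.091, 0.381, 0.154, 0.121; M̄R̄ = 2.0550 / 8 = 0.2569
LCL = X̄ − 3·M̄R̄/d₂ = 82.7209 − 3 × 0.2569 / 1.128 = 82.0377

82.038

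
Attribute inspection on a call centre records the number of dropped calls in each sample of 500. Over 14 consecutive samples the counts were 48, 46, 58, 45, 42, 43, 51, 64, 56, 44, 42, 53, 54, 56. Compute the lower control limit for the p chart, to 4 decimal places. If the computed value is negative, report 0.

p̄ = Σdᵢ / (k·n) = 702 / (14 × 500) = 0.10029
LCL = p̄ − 3·√(p̄(1−p̄)/n) = 0.10029 − 3 × 0.01343 = 0.05999

0.0600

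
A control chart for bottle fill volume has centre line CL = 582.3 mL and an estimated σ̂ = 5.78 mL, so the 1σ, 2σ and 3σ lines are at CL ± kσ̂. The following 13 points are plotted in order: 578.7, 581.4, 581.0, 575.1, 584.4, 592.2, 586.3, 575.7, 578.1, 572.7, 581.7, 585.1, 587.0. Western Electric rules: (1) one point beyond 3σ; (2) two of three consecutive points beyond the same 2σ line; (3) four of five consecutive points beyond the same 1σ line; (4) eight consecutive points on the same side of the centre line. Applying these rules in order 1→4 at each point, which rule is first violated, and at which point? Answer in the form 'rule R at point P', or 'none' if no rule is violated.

Zone of each point (C = within 1σ̂, B = 1σ̂–2σ̂, A = 2σ̂–3σ̂, * = beyond 3σ̂; sign = side of CL): 1:-C, 2:-C, 3:-C, 4:-B, 5:+C, 6:+B, 7:+C, 8:-B, 9:-C, 10:-B, 11:-C, 12:+C, 13:+C
No rule fires across all 13 points.

none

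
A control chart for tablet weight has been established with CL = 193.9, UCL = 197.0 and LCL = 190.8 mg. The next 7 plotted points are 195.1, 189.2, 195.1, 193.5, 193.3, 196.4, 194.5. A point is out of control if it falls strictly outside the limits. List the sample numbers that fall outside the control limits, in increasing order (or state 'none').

Compare each point to [190.8, 197.0]: sample 2 = 189.2 < LCL.

2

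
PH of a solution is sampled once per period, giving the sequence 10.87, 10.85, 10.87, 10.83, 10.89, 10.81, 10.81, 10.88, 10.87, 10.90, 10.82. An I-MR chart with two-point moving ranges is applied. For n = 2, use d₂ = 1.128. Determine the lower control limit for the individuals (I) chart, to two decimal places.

10.75

X̄ = (10.87 + 10.85 + 10.87 + 10.83 + 10.89 + 10.81 + 10.81 + 10.88 + 10.87 + 10.90 + 10.82) / 11 = 10.8545
Moving ranges: 0.02, 0.02, 0.04, 0.06, 0.08, 0.00, 0.07, 0.01, 0.03, 0.08; M̄R̄ = 0.4100 / 10 = 0.0410
LCL = X̄ − 3·M̄R̄/d₂ = 10.8545 − 3 × 0.0410 / 1.128 = 10.7455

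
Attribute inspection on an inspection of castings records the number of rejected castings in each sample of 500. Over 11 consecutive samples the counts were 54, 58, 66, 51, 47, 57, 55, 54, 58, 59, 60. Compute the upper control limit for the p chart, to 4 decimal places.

p̄ = Σdᵢ / (k·n) = 619 / (11 × 500) = 0.11255
UCL = p̄ + 3·√(p̄(1−p̄)/n) = 0.11255 + 3 × √(0.11255×0.88745/500) = 0.11255 + 3 × 0.01413 = 0.15495

0.1549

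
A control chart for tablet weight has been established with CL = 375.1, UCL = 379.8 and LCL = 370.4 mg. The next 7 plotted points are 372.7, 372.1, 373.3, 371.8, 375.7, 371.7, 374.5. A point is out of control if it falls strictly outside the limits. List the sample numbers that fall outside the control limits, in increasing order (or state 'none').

none

All 7 points lie within [370.4, 379.8].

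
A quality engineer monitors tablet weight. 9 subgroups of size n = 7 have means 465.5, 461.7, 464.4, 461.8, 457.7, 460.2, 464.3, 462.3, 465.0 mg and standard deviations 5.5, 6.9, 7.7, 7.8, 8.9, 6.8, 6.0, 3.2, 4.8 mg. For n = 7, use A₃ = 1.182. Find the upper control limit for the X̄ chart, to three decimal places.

X̄̄ = (465.5 + 461.7 + 464.4 + 461.8 + 457.7 + 460.2 + 464.3 + 462.3 + 465.0) / 9 = 462.5444
s̄ = (5.5 + 6.9 + 7.7 + 7.8 + 8.9 + 6.8 + 6.0 + 3.2 + 4.8) / 9 = 6.4000
UCL = X̄̄ + A₃·s̄ = 462.5444 + 1.182 × 6.4000 = 470.1092

470.109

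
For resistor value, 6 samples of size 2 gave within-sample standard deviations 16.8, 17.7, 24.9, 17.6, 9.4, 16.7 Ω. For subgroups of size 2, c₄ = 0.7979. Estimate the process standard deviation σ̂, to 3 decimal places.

s̄ = (16.8 + 17.7 + 24.9 + 17.6 + 9.4 + 16.7) / 6 = 17.1833
σ̂ = s̄ / c₄ = 17.1833 / 0.7979 = 21.5357

21.536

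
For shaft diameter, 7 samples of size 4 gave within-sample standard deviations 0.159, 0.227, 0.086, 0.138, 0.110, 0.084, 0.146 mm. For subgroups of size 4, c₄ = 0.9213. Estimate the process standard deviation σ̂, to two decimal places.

0.15

s̄ = (0.159 + 0.227 + 0.086 + 0.138 + 0.110 + 0.084 + 0.146) / 7 = 0.1357
σ̂ = s̄ / c₄ = 0.1357 / 0.9213 = 0.1473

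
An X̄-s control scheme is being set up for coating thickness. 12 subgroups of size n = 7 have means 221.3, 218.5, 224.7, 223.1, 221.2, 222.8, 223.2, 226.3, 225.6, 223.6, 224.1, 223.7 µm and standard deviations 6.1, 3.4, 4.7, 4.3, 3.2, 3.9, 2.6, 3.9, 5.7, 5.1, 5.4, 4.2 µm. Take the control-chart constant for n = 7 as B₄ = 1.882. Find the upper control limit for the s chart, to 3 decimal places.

8.234

s̄ = (6.1 + 3.4 + 4.7 + 4.3 + 3.2 + 3.9 + 2.6 + 3.9 + 5.7 + 5.1 + 5.4 + 4.2) / 12 = 4.3750
UCL_s = B₄·s̄ = 1.882 × 4.3750 = 8.2337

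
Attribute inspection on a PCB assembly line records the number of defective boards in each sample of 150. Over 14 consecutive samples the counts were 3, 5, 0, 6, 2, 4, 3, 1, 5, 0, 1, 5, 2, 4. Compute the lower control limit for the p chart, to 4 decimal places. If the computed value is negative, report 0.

p̄ = Σdᵢ / (k·n) = 41 / (14 × 150) = 0.01952
LCL = p̄ − 3·√(p̄(1−p̄)/n) = 0.01952 − 3 × 0.01130 = -0.01437 → 0 (negative, so LCL = 0)

0.0000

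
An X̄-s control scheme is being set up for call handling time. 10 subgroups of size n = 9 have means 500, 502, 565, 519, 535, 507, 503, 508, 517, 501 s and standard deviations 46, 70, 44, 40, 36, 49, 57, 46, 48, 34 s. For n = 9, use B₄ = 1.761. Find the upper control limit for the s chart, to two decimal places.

s̄ = (46 + 70 + 44 + 40 + 36 + 49 + 57 + 46 + 48 + 34) / 10 = 47.0000
UCL_s = B₄·s̄ = 1.761 × 47.0000 = 82.7670

82.77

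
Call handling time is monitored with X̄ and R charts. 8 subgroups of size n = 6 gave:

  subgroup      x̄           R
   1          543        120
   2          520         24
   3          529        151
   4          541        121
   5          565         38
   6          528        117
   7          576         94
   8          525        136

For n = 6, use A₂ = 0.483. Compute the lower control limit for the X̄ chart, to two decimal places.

X̄̄ = (543 + 520 + 529 + 541 + 565 + 528 + 576 + 525) / 8 = 4327.0000 / 8 = 540.8750
R̄ = (120 + 24 + 151 + 121 + 38 + 117 + 94 + 136) / 8 = 801.0000 / 8 = 100.1250
LCL = X̄̄ − A₂·R̄ = 540.8750 − 0.483 × 100.1250 = 492.5146

492.51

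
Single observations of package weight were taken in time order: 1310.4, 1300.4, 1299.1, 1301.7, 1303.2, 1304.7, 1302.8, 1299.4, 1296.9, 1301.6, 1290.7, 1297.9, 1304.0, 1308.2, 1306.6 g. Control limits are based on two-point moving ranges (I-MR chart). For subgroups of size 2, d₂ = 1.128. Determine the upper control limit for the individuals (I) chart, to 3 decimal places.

X̄ = (1310.4 + 1300.4 + 1299.1 + 1301.7 + 1303.2 + 1304.7 + 1302.8 + 1299.4 + 1296.9 + 1301.6 + 1290.7 + 1297.9 + 1304.0 + 1308.2 + 1306.6) / 15 = 1301.8400
Moving ranges: 10.0, 1.3, 2.6, 1.5, 1.5, 1.9, 3.4, 2.5, 4.7, 10.9, 7.2, 6.1, 4.2, 1.6; M̄R̄ = 59.4000 / 14 = 4.2429
UCL = X̄ + 3·M̄R̄/d₂ = 1301.8400 + 3 × 4.2429 / 1.128 = 1313.1242

1313.124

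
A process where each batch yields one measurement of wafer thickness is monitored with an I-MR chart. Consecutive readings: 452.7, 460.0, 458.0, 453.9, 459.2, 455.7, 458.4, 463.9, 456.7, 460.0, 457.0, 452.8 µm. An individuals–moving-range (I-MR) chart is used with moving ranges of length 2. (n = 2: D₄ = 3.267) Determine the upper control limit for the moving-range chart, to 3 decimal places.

14.286

Moving ranges: 7.3, 2.0, 4.1, 5.3, 3.5, 2.7, 5.5, 7.2, 3.3, 3.0, 4.2; M̄R̄ = 48.1000 / 11 = 4.3727
UCL_MR = D₄·M̄R̄ = 3.267 × 4.3727 = 14.2857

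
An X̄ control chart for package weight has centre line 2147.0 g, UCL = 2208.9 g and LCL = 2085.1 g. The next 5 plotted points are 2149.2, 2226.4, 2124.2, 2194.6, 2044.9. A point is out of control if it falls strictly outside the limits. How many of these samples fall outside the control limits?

2

Compare each point to [2085.1, 2208.9]: sample 2 = 2226.4 > UCL; sample 5 = 2044.9 < LCL.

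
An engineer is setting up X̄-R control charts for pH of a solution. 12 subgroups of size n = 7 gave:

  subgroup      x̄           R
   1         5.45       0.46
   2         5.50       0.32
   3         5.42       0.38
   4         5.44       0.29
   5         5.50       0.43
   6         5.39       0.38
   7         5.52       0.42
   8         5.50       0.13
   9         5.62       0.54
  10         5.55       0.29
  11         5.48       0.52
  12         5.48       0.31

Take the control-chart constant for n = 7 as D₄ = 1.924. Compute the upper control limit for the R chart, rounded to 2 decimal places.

0.72

R̄ = (0.46 + 0.32 + 0.38 + 0.29 + 0.43 + 0.38 + 0.42 + 0.13 + 0.54 + 0.29 + 0.52 + 0.31) / 12 = 4.4700 / 12 = 0.3725
UCL_R = D₄·R̄ = 1.924 × 0.3725 = 0.7167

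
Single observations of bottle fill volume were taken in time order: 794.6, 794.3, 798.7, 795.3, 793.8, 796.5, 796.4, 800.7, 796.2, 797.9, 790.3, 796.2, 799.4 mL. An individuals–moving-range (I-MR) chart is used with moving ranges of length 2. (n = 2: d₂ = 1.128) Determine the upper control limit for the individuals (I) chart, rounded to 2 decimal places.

X̄ = (794.6 + 794.3 + 798.7 + 795.3 + 793.8 + 796.5 + 796.4 + 800.7 + 796.2 + 797.9 + 790.3 + 796.2 + 799.4) / 13 = 796.1769
Moving ranges: 0.3, 4.4, 3.4, 1.5, 2.7, 0.1, 4.3, 4.5, 1.7, 7.6, 5.9, 3.2; M̄R̄ = 39.6000 / 12 = 3.3000
UCL = X̄ + 3·M̄R̄/d₂ = 796.1769 + 3 × 3.3000 / 1.128 = 804.9535

804.95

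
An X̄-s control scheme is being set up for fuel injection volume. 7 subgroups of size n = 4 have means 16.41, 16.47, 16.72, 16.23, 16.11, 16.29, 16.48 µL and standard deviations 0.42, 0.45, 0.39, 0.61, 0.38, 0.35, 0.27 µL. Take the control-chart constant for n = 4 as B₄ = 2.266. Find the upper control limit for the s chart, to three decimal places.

s̄ = (0.42 + 0.45 + 0.39 + 0.61 + 0.38 + 0.35 + 0.27) / 7 = 0.4100
UCL_s = B₄·s̄ = 2.266 × 0.4100 = 0.9291

0.929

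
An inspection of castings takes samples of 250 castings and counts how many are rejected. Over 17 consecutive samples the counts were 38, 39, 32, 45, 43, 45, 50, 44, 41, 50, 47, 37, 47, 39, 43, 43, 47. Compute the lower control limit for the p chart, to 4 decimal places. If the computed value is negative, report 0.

0.1002

p̄ = Σdᵢ / (k·n) = 730 / (17 × 250) = 0.17176
LCL = p̄ − 3·√(p̄(1−p̄)/n) = 0.17176 − 3 × 0.02385 = 0.10020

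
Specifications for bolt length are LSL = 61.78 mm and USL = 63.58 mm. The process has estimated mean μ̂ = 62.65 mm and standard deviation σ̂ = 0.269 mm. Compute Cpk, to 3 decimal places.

1.078

Cpu = (USL − μ̂) / (3σ̂) = (63.58 − 62.65) / (3 × 0.269) = 1.1524; Cpl = (μ̂ − LSL) / (3σ̂) = (62.65 − 61.78) / (3 × 0.269) = 1.0781; Cpk = min(Cpu, Cpl) = 1.0781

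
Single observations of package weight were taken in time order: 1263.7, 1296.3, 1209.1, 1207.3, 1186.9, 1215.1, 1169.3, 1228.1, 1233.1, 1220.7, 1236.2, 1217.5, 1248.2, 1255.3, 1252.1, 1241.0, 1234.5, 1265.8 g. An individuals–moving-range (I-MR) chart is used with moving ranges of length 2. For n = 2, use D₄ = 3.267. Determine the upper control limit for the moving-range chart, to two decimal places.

80.00

Moving ranges: 32.6, 87.2, 1.8, 20.4, 28.2, 45.8, 58.8, 5.0, 12.4, 15.5, 18.7, 30.7, 7.1, 3.2, 11.1, 6.5, 31.3; M̄R̄ = 416.3000 / 17 = 24.4882
UCL_MR = D₄·M̄R̄ = 3.267 × 24.4882 = 80.0031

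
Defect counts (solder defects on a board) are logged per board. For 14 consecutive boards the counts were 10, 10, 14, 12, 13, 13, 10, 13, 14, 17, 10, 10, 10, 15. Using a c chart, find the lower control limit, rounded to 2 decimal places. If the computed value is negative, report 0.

1.73

c̄ = (10 + 10 + 14 + 12 + 13 + 13 + 10 + 13 + 14 + 17 + 10 + 10 + 10 + 15) / 14 = 171 / 14 = 12.2143
LCL = c̄ − 3√c̄ = 12.2143 − 3 × 3.4949 = 1.7296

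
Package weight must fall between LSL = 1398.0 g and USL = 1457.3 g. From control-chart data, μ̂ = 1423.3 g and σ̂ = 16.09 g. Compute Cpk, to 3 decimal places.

Cpu = (USL − μ̂) / (3σ̂) = (1457.3 − 1423.3) / (3 × 16.09) = 0.7044; Cpl = (μ̂ − LSL) / (3σ̂) = (1423.3 − 1398.0) / (3 × 16.09) = 0.5241; Cpk = min(Cpu, Cpl) = 0.5241

0.524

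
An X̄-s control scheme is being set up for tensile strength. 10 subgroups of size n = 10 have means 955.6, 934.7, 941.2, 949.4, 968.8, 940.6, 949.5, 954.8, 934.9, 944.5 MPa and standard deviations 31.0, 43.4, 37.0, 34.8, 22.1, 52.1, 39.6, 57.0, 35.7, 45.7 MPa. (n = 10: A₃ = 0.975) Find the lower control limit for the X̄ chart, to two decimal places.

X̄̄ = (955.6 + 934.7 + 941.2 + 949.4 + 968.8 + 940.6 + 949.5 + 954.8 + 934.9 + 944.5) / 10 = 947.4000
s̄ = (31.0 + 43.4 + 37.0 + 34.8 + 22.1 + 52.1 + 39.6 + 57.0 + 35.7 + 45.7) / 10 = 39.8400
LCL = X̄̄ − A₃·s̄ = 947.4000 − 0.975 × 39.8400 = 908.5560

908.56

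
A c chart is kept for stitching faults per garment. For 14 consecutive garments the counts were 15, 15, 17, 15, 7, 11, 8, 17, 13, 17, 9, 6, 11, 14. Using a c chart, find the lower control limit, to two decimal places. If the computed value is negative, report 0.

c̄ = (15 + 15 + 17 + 15 + 7 + 11 + 8 + 17 + 13 + 17 + 9 + 6 + 11 + 14) / 14 = 175 / 14 = 12.5000
LCL = c̄ − 3√c̄ = 12.5000 − 3 × 3.5355 = 1.8934

1.89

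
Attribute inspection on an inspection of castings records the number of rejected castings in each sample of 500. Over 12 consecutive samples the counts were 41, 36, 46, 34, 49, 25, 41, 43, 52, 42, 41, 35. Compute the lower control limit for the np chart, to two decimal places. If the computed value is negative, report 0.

22.13

p̄ = Σdᵢ / (k·n) = 485 / (12 × 500) = 0.08083
LCL = np̄ − 3·√(np̄(1−p̄)) = 40.4167 − 3 × 6.0951 = 22.1315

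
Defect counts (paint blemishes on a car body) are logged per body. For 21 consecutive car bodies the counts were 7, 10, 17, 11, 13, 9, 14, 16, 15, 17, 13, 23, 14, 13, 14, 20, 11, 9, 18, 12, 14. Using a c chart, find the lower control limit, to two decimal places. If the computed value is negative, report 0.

c̄ = (7 + 10 + 17 + 11 + 13 + 9 + 14 + 16 + 15 + 17 + 13 + 23 + 14 + 13 + 14 + 20 + 11 + 9 + 18 + 12 + 14) / 21 = 290 / 21 = 13.8095
LCL = c̄ − 3√c̄ = 13.8095 − 3 × 3.7161 = 2.6612

2.66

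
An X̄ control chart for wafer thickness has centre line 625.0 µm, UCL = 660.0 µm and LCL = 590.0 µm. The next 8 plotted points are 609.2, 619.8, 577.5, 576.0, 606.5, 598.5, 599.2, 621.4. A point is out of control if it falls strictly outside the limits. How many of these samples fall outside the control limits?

Compare each point to [590.0, 660.0]: sample 3 = 577.5 < LCL; sample 4 = 576.0 < LCL.

2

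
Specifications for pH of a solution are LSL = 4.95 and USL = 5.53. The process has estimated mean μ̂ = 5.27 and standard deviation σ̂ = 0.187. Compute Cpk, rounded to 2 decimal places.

0.46

Cpu = (USL − μ̂) / (3σ̂) = (5.53 − 5.27) / (3 × 0.187) = 0.4635; Cpl = (μ̂ − LSL) / (3σ̂) = (5.27 − 4.95) / (3 × 0.187) = 0.5704; Cpk = min(Cpu, Cpl) = 0.4635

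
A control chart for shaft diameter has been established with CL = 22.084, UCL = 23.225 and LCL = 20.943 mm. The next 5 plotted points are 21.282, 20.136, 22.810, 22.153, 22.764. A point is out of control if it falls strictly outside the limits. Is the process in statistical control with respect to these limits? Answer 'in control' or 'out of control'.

Compare each point to [20.943, 23.225]: sample 2 = 20.136 < LCL.

out of control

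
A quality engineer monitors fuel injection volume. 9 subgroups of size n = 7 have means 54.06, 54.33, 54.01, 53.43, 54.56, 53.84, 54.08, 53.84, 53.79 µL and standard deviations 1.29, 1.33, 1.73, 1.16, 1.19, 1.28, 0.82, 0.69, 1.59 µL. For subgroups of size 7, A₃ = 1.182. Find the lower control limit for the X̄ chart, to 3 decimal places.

X̄̄ = (54.06 + 54.33 + 54.01 + 53.43 + 54.56 + 53.84 + 54.08 + 53.84 + 53.79) / 9 = 53.9933
s̄ = (1.29 + 1.33 + 1.73 + 1.16 + 1.19 + 1.28 + 0.82 + 0.69 + 1.59) / 9 = 1.2311
LCL = X̄̄ − A₃·s̄ = 53.9933 − 1.182 × 1.2311 = 52.5382

52.538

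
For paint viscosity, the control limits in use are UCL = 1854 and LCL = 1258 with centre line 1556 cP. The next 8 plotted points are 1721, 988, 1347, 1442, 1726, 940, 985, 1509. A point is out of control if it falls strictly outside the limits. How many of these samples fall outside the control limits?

Compare each point to [1258, 1854]: sample 2 = 988 < LCL; sample 6 = 940 < LCL; sample 7 = 985 < LCL.

3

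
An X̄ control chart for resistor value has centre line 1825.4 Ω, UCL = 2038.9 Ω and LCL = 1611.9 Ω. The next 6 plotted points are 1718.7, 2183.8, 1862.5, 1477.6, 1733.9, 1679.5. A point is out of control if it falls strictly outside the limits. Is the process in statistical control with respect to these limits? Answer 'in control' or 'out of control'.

out of control

Compare each point to [1611.9, 2038.9]: sample 2 = 2183.8 > UCL; sample 4 = 1477.6 < LCL.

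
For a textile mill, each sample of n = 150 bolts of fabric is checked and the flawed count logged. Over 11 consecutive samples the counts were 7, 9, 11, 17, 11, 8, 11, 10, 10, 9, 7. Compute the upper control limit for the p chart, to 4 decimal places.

p̄ = Σdᵢ / (k·n) = 110 / (11 × 150) = 0.06667
UCL = p̄ + 3·√(p̄(1−p̄)/n) = 0.06667 + 3 × √(0.06667×0.93333/150) = 0.06667 + 3 × 0.02037 = 0.12777

0.1278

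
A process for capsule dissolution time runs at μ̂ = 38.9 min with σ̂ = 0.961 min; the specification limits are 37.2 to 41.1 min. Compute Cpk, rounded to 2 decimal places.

Cpu = (USL − μ̂) / (3σ̂) = (41.1 − 38.9) / (3 × 0.961) = 0.7631; Cpl = (μ̂ − LSL) / (3σ̂) = (38.9 − 37.2) / (3 × 0.961) = 0.5897; Cpk = min(Cpu, Cpl) = 0.5897

0.59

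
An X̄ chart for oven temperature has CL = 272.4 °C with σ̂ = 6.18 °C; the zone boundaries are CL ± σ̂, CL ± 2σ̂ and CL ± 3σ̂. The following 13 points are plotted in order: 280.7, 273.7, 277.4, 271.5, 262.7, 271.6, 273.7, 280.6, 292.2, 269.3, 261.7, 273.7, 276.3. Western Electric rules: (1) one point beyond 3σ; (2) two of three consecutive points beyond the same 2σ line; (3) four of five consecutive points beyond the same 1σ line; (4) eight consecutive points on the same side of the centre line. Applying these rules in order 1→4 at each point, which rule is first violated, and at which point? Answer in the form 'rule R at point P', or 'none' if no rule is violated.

Zone of each point (C = within 1σ̂, B = 1σ̂–2σ̂, A = 2σ̂–3σ̂, * = beyond 3σ̂; sign = side of CL): 1:+B, 2:+C, 3:+C, 4:-C, 5:-B, 6:-C, 7:+C, 8:+B, 9:+*, 10:-C, 11:-B, 12:+C, 13:+C
Rule 1 (one point beyond the 3σ limits) is satisfied at point 9.

rule 1 at point 9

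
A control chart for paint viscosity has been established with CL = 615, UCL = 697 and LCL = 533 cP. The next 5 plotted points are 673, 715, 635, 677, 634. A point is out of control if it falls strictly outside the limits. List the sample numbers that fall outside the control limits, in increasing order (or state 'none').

2

Compare each point to [533, 697]: sample 2 = 715 > UCL.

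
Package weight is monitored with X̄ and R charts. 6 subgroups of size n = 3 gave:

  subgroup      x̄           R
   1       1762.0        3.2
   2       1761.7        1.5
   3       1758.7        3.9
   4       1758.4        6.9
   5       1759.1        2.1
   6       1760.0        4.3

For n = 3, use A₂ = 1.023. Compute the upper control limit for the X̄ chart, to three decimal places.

1763.717

X̄̄ = (1762.0 + 1761.7 + 1758.7 + 1758.4 + 1759.1 + 1760.0) / 6 = 10559.9000 / 6 = 1759.9833
R̄ = (3.2 + 1.5 + 3.9 + 6.9 + 2.1 + 4.3) / 6 = 21.9000 / 6 = 3.6500
UCL = X̄̄ + A₂·R̄ = 1759.9833 + 1.023 × 3.6500 = 1763.7173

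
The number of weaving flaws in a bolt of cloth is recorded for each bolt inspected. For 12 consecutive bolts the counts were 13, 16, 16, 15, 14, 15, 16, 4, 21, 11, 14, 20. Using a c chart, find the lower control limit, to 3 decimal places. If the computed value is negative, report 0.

3.127

c̄ = (13 + 16 + 16 + 15 + 14 + 15 + 16 + 4 + 21 + 11 + 14 + 20) / 12 = 175 / 12 = 14.5833
LCL = c̄ − 3√c̄ = 14.5833 − 3 × 3.8188 = 3.1269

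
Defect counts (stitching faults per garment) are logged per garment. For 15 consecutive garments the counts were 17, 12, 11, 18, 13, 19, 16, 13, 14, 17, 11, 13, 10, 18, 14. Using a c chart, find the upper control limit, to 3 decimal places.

c̄ = (17 + 12 + 11 + 18 + 13 + 19 + 16 + 13 + 14 + 17 + 11 + 13 + 10 + 18 + 14) / 15 = 216 / 15 = 14.4000
UCL = c̄ + 3√c̄ = 14.4000 + 3 × √14.4000 = 14.4000 + 3 × 3.7947 = 25.7842

25.784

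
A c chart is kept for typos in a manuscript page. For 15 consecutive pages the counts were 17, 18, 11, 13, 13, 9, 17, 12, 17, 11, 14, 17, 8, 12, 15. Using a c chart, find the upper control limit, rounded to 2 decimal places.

c̄ = (17 + 18 + 11 + 13 + 13 + 9 + 17 + 12 + 17 + 11 + 14 + 17 + 8 + 12 + 15) / 15 = 204 / 15 = 13.6000
UCL = c̄ + 3√c̄ = 13.6000 + 3 × √13.6000 = 13.6000 + 3 × 3.6878 = 24.6635

24.66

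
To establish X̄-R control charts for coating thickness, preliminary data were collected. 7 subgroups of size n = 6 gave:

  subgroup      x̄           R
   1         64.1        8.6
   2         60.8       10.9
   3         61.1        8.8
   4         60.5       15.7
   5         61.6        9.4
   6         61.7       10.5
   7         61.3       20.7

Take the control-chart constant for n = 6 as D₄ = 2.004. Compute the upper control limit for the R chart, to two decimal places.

R̄ = (8.6 + 10.9 + 8.8 + 15.7 + 9.4 + 10.5 + 20.7) / 7 = 84.6000 / 7 = 12.0857
UCL_R = D₄·R̄ = 2.004 × 12.0857 = 24.2198

24.22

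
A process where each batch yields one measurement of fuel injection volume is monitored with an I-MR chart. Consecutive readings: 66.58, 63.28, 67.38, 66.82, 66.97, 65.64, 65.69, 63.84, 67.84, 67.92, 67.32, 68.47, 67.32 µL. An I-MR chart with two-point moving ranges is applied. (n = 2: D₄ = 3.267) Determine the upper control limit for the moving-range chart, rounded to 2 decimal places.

4.99

Moving ranges: 3.30, 4.10, 0.56, 0.15, 1.33, 0.05, 1.85, 4.00, 0.08, 0.60, 1.15, 1.15; M̄R̄ = 18.3200 / 12 = 1.5267
UCL_MR = D₄·M̄R̄ = 3.267 × 1.5267 = 4.9876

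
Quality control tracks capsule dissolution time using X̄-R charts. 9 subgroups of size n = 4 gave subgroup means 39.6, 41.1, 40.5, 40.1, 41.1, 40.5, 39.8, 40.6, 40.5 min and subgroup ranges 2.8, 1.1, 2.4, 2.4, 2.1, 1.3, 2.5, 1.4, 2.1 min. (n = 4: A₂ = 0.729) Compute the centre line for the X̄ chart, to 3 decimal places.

40.422

X̄̄ = (39.6 + 41.1 + 40.5 + 40.1 + 41.1 + 40.5 + 39.8 + 40.6 + 40.5) / 9 = 363.8000 / 9 = 40.4222
CL = X̄̄ = 40.4222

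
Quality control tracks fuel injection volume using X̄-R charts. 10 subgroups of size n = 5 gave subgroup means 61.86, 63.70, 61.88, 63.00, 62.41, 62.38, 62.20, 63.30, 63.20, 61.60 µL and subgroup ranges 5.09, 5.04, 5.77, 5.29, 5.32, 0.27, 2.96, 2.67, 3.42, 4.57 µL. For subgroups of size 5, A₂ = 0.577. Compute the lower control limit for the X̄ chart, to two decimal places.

60.22

X̄̄ = (61.86 + 63.70 + 61.88 + 63.00 + 62.41 + 62.38 + 62.20 + 63.30 + 63.20 + 61.60) / 10 = 625.5300 / 10 = 62.5530
R̄ = (5.09 + 5.04 + 5.77 + 5.29 + 5.32 + 0.27 + 2.96 + 2.67 + 3.42 + 4.57) / 10 = 40.4000 / 10 = 4.0400
LCL = X̄̄ − A₂·R̄ = 62.5530 − 0.577 × 4.0400 = 60.2219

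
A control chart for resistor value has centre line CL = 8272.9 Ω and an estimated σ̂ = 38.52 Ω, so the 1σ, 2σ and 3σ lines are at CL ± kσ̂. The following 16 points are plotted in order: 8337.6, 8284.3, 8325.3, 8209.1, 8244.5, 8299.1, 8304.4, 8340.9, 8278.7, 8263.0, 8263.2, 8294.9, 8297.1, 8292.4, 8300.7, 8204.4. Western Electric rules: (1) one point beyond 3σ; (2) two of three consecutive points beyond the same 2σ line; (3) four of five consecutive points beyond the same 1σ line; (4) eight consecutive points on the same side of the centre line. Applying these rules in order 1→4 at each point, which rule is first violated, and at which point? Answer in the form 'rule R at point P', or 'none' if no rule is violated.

Zone of each point (C = within 1σ̂, B = 1σ̂–2σ̂, A = 2σ̂–3σ̂, * = beyond 3σ̂; sign = side of CL): 1:+B, 2:+C, 3:+B, 4:-B, 5:-C, 6:+C, 7:+C, 8:+B, 9:+C, 10:-C, 11:-C, 12:+C, 13:+C, 14:+C, 15:+C, 16:-B
No rule fires across all 16 points.

none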